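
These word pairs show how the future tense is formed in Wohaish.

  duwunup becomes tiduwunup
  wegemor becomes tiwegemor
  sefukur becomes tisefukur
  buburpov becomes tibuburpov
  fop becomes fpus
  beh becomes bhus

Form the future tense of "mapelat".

"mapelat" has 3 vowels. The stems with 3 vowels (duwunup → tiduwunup, wegemor → tiwegemor, sefukur → tisefukur) add the prefix ti-.
So mapelat → timapelat.

timapelat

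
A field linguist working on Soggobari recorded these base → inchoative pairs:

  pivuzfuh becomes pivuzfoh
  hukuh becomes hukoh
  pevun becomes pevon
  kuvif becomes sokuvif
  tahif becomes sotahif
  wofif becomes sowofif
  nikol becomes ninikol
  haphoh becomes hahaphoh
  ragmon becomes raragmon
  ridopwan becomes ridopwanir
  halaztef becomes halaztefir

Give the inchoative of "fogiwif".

sofogiwif

pivuzfuh and haphoh both end in -h yet inflect differently (pivuzfoh, hahaphoh), so the final letter is not what conditions the rule; the last vowel is.
"fogiwif" has last vowel 'i'. The stems whose last vowel is 'i' (kuvif → sokuvif, tahif → sotahif, wofif → sowofif) add the prefix so-.
So fogiwif → sofogiwif.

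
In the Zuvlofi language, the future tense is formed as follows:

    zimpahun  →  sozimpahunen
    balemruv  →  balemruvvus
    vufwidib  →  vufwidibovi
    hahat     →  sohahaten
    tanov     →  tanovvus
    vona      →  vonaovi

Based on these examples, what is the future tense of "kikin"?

sokikinen

vona and hahat both have last vowel 'a' yet inflect differently (vonaovi, sohahaten), so the last vowel is not what conditions the rule; the final letter is.
"kikin" ends in -n. The one such stem in the data (zimpahun → sozimpahunen) adds so- … -en around the stem, so the same rule applies.
So kikin → sokikinen.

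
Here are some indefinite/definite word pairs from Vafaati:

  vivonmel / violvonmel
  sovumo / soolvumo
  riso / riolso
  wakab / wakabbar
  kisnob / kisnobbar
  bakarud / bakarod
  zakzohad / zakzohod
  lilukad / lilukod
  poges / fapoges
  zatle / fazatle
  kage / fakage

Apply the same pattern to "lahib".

lahibbar

sovumo and kisnob both have last vowel 'o' yet inflect differently (soolvumo, kisnobbar), so the last vowel is not what conditions the rule; the final letter is.
"lahib" ends in -b. The stems ending in -b (wakab → wakabbar, kisnob → kisnobbar) double the final consonant and add -ar.
So lahib → lahibbar.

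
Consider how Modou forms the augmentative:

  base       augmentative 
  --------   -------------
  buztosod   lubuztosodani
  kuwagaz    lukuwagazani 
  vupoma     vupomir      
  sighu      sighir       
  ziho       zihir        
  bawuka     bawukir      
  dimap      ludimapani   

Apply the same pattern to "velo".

kuwagaz and vupoma both have last vowel 'a' yet inflect differently (lukuwagazani, vupomir), so the last vowel is not what conditions the rule; whether the stem ends in a vowel or a consonant is.
"velo" ends in a vowel. The stems ending in a vowel (vupoma → vupomir, bawuka → bawukir, ziho → zihir) drop the final letter and add -ir.
So velo → velir.

velir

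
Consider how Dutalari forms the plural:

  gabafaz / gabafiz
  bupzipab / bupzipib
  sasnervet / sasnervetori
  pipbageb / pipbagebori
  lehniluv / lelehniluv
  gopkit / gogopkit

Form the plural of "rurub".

rururub

bupzipab and pipbageb both end in -b yet inflect differently (bupzipib, pipbagebori), so the final letter is not what conditions the rule; the last vowel is.
"rurub" has last vowel 'u'. The one such stem in the data (lehniluv → lelehniluv) repeats the first consonant+vowel as a prefix (as does gopkit), so the same rule applies.
The other patterns: stems whose last vowel is 'a' change the last vowel to 'i'; stems whose last vowel is 'e' add -ori.
So rurub → rururub.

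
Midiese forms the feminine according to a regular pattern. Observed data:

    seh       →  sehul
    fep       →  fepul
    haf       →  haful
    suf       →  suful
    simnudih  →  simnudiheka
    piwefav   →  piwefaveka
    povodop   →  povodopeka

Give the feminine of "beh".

behul

"beh" has 1 vowel. The stems with 1 vowel (seh → sehul, fep → fepul, haf → haful) add -ul.
The other pattern: stems with 3 vowels add -eka.
So beh → behul.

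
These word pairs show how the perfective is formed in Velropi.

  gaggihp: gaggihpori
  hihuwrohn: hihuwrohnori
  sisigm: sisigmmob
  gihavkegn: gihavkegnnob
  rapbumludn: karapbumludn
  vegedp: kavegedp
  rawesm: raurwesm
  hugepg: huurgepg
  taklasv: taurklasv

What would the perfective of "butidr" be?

kabutidr

"butidr" has second-to-last letter 'd'. The stems whose second-to-last letter is 'd' (rapbumludn → karapbumludn, vegedp → kavegedp) add the prefix ka-.
The other patterns: stems whose second-to-last letter is 'h' add -ori; stems whose second-to-last letter is 'g' double the final consonant and add -ob; stems whose second-to-last letter is 'p' or 's' insert -ur- after the first vowel.
So butidr → kabutidr.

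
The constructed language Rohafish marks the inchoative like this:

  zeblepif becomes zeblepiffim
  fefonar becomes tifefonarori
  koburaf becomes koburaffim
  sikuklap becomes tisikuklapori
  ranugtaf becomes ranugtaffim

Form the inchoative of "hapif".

koburaf and fefonar both have last vowel 'a' yet inflect differently (koburaffim, tifefonarori), so the last vowel is not what conditions the rule; the final letter is.
"hapif" ends in -f. The stems ending in -f (zeblepif → zeblepiffim, koburaf → koburaffim, ranugtaf → ranugtaffim) double the final consonant and add -im.
So hapif → hapiffim.

hapiffim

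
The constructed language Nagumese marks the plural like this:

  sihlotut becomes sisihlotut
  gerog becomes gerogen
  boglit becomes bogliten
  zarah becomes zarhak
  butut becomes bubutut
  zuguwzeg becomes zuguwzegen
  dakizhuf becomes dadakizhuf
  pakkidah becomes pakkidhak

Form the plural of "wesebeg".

wesebegen

sihlotut and boglit both end in -t yet inflect differently (sisihlotut, bogliten), so the final letter is not what conditions the rule; the last vowel is.
"wesebeg" has last vowel 'e'. The one such stem in the data (zuguwzeg → zuguwzegen) adds -en, so the same rule applies.
The other patterns: stems whose last vowel is 'u' repeat the first consonant+vowel as a prefix; stems whose last vowel is 'a' delete the last vowel and add -ak.
So wesebeg → wesebegen.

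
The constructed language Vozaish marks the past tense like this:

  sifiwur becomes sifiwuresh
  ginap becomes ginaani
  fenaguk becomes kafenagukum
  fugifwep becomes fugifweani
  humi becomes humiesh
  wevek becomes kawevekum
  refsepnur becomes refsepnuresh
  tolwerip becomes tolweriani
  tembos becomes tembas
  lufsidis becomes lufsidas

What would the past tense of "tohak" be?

fugifwep and wevek both have last vowel 'e' yet inflect differently (fugifweani, kawevekum), so the last vowel is not what conditions the rule; the final letter is.
"tohak" ends in -k. The stems ending in -k (wevek → kawevekum, fenaguk → kafenagukum) add ka- … -um around the stem.
So tohak → katohakum.

katohakum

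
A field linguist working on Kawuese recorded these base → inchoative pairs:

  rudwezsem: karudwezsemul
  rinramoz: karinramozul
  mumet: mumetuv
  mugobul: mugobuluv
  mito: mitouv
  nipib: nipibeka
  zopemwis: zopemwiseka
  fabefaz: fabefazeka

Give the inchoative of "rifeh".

rinramoz and fabefaz both end in -z yet inflect differently (karinramozul, fabefazeka), so the final letter is not what conditions the rule; the first letter is.
"rifeh" begins with r-. The stems beginning with r- (rudwezsem → karudwezsemul, rinramoz → karinramozul) add ka- … -ul around the stem.
The other patterns: stems beginning with m- add -uv; stems beginning with f-, n- or z- add -eka.
So rifeh → karifehul.

karifehul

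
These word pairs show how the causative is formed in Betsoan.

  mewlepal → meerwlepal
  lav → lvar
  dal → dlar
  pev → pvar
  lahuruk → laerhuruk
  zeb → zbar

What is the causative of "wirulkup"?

wierrulkup

mewlepal and dal both end in -l yet inflect differently (meerwlepal, dlar), so the final letter is not what conditions the rule; the number of vowels is.
"wirulkup" has 3 vowels. The stems with 3 vowels (mewlepal → meerwlepal, lahuruk → laerhuruk) insert -er- after the first vowel.
So wirulkup → wierrulkup.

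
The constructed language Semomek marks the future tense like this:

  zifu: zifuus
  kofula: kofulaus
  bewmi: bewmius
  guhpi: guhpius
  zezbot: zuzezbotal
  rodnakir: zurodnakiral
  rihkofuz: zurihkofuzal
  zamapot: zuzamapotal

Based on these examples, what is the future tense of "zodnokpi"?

zodnokpius

bewmi and rodnakir both have last vowel 'i' yet inflect differently (bewmius, zurodnakiral), so the last vowel is not what conditions the rule; whether the stem ends in a vowel or a consonant is.
"zodnokpi" ends in a vowel. The stems ending in a vowel (zifu → zifuus, kofula → kofulaus, bewmi → bewmius) add -us.
The other pattern: stems ending in a consonant add zu- … -al around the stem.
So zodnokpi → zodnokpius.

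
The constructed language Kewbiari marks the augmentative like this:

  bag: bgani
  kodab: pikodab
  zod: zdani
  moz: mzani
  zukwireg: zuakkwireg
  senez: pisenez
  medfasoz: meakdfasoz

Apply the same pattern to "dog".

dgani

"dog" has 1 vowel. The stems with 1 vowel (moz → mzani, zod → zdani, bag → bgani) delete the last vowel and add -ani.
So dog → dgani.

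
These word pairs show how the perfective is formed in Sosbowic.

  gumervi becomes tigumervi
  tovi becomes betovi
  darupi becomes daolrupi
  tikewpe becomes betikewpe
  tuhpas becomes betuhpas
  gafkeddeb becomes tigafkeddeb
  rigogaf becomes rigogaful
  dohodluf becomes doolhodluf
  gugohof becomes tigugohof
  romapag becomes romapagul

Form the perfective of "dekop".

deolkop

gumervi and darupi both end in -i yet inflect differently (tigumervi, daolrupi), so the final letter is not what conditions the rule; the first letter is.
"dekop" begins with d-. The stems beginning with d- (darupi → daolrupi, dohodluf → doolhodluf) insert -ol- after the first vowel.
The other patterns: stems beginning with g- add the prefix ti-; stems beginning with t- add the prefix be-; stems beginning with r- add -ul.
So dekop → deolkop.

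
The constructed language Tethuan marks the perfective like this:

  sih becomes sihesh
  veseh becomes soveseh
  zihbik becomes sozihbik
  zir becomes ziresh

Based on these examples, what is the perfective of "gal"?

galesh

sih and veseh both end in -h yet inflect differently (sihesh, soveseh), so the final letter is not what conditions the rule; the number of vowels is.
"gal" has 1 vowel. The stems with 1 vowel (zir → ziresh, sih → sihesh) add -esh.
So gal → galesh.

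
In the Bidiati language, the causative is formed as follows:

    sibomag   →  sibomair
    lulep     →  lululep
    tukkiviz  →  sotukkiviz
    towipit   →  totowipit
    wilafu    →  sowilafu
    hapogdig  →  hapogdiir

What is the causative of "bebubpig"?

bebubpiir

hapogdig and tukkiviz both have last vowel 'i' yet inflect differently (hapogdiir, sotukkiviz), so the last vowel is not what conditions the rule; the final letter is.
"bebubpig" ends in -g. The stems ending in -g (sibomag → sibomair, hapogdig → hapogdiir) drop the final letter and add -ir.
So bebubpig → bebubpiir.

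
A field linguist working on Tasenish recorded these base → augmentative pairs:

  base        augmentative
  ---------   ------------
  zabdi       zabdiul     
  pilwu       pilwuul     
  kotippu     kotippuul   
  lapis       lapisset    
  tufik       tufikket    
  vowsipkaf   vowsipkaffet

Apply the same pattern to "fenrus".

fenrusset

zabdi and lapis both have last vowel 'i' yet inflect differently (zabdiul, lapisset), so the last vowel is not what conditions the rule; whether the stem ends in a vowel or a consonant is.
"fenrus" ends in a consonant. The stems ending in a consonant (lapis → lapisset, tufik → tufikket, vowsipkaf → vowsipkaffet) double the final consonant and add -et.
The other pattern: stems ending in a vowel add -ul.
So fenrus → fenrusset.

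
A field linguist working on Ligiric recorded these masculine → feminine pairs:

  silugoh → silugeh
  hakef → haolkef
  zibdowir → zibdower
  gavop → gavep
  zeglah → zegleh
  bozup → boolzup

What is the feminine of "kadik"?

bozup and gavop both end in -p yet inflect differently (boolzup, gavep), so the final letter is not what conditions the rule; the last vowel is.
"kadik" has last vowel 'i'. The one such stem in the data (zibdowir → zibdower) changes the last vowel to 'e' (as do silugoh, gavop), so the same rule applies.
So kadik → kadek.

kadek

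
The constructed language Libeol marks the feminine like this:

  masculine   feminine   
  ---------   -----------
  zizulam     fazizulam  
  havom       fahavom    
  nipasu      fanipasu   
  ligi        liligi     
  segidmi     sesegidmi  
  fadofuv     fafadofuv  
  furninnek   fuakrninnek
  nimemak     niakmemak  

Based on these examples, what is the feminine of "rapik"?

zizulam and nimemak both have last vowel 'a' yet inflect differently (fazizulam, niakmemak), so the last vowel is not what conditions the rule; the final letter is.
"rapik" ends in -k. The stems ending in -k (furninnek → fuakrninnek, nimemak → niakmemak) insert -ak- after the first vowel.
So rapik → raakpik.

raakpik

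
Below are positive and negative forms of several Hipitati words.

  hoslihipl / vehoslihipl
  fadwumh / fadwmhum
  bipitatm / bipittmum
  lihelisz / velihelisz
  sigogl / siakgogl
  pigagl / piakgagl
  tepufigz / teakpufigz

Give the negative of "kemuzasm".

tepufigz and lihelisz both end in -z yet inflect differently (teakpufigz, velihelisz), so the final letter is not what conditions the rule; the second-to-last letter is.
"kemuzasm" has second-to-last letter 's'. The one such stem in the data (lihelisz → velihelisz) adds the prefix ve-, so the same rule applies.
The other patterns: stems whose second-to-last letter is 'g' insert -ak- after the first vowel; stems whose second-to-last letter is 'm' or 't' delete the last vowel and add -um.
So kemuzasm → vekemuzasm.

vekemuzasm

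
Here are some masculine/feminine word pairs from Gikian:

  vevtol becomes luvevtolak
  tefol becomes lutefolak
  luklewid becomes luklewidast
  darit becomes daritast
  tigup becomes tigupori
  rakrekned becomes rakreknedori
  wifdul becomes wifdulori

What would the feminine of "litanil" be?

luklewid and rakrekned both end in -d yet inflect differently (luklewidast, rakreknedori), so the final letter is not what conditions the rule; the last vowel is.
"litanil" has last vowel 'i'. The stems whose last vowel is 'i' (luklewid → luklewidast, darit → daritast) add -ast.
The other patterns: stems whose last vowel is 'o' add lu- … -ak around the stem; stems whose last vowel is 'e' or 'u' add -ori.
So litanil → litanilast.

litanilast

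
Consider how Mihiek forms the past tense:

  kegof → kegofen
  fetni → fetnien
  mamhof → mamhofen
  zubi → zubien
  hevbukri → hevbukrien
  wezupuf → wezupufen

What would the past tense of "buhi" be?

buhien

Every pair shown (kegof → kegofen, fetni → fetnien, mamhof → mamhofen, …) follows the same rule: add -en.
So buhi → buhien.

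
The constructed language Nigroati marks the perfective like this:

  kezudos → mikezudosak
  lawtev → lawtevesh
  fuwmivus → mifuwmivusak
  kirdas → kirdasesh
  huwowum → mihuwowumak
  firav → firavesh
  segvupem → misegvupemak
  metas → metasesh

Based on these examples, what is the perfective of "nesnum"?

nesnumesh

kirdas and fuwmivus both end in -s yet inflect differently (kirdasesh, mifuwmivusak), so the final letter is not what conditions the rule; the number of vowels is.
"nesnum" has 2 vowels. The stems with 2 vowels (firav → firavesh, kirdas → kirdasesh, lawtev → lawtevesh) add -esh.
The other pattern: stems with 3 vowels add mi- … -ak around the stem.
So nesnum → nesnumesh.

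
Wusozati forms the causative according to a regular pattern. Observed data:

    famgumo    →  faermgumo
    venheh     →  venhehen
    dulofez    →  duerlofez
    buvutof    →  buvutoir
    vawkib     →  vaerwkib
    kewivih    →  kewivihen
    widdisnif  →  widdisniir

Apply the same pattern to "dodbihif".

dodbihiir

widdisnif and kewivih both have last vowel 'i' yet inflect differently (widdisniir, kewivihen), so the last vowel is not what conditions the rule; the final letter is.
"dodbihif" ends in -f. The stems ending in -f (buvutof → buvutoir, widdisnif → widdisniir) drop the final letter and add -ir.
The other patterns: stems ending in -h add -en; stems ending in -b, -o or -z insert -er- after the first vowel.
So dodbihif → dodbihiir.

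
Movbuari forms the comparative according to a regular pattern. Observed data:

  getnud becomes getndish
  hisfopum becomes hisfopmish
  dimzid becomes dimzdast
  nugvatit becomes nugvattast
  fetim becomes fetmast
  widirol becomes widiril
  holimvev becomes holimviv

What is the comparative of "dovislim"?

dovislmast

getnud and dimzid both end in -d yet inflect differently (getndish, dimzdast), so the final letter is not what conditions the rule; the last vowel is.
"dovislim" has last vowel 'i'. The stems whose last vowel is 'i' (dimzid → dimzdast, nugvatit → nugvattast, fetim → fetmast) delete the last vowel and add -ast.
So dovislim → dovislmast.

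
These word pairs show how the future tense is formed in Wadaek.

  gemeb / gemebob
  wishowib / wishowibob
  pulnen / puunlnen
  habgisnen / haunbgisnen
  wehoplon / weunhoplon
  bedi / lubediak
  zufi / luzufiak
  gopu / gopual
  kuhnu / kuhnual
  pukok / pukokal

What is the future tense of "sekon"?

seunkon

gemeb and pulnen both have last vowel 'e' yet inflect differently (gemebob, puunlnen), so the last vowel is not what conditions the rule; the final letter is.
"sekon" ends in -n. The stems ending in -n (pulnen → puunlnen, habgisnen → haunbgisnen, wehoplon → weunhoplon) insert -un- after the first vowel.
The other patterns: stems ending in -b add -ob; stems ending in -i add lu- … -ak around the stem; stems ending in -k or -u add -al.
So sekon → seunkon.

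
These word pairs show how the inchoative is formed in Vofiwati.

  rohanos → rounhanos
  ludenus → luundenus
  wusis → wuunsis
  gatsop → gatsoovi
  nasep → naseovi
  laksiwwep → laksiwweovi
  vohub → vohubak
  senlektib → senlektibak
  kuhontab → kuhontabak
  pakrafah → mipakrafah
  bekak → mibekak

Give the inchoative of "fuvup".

rohanos and gatsop both have last vowel 'o' yet inflect differently (rounhanos, gatsoovi), so the last vowel is not what conditions the rule; the final letter is.
"fuvup" ends in -p. The stems ending in -p (gatsop → gatsoovi, nasep → naseovi, laksiwwep → laksiwweovi) drop the final letter and add -ovi.
The other patterns: stems ending in -s insert -un- after the first vowel; stems ending in -b add -ak; stems ending in -h or -k add the prefix mi-.
So fuvup → fuvuovi.

fuvuovi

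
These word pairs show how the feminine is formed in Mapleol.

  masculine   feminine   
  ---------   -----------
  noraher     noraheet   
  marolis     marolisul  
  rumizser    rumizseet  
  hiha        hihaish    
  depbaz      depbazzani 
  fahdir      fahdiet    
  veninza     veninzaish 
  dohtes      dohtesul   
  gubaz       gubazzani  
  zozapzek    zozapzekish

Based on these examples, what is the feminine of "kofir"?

"kofir" ends in -r. The stems ending in -r (rumizser → rumizseet, noraher → noraheet, fahdir → fahdiet) drop the final letter and add -et.
So kofir → kofiet.

kofiet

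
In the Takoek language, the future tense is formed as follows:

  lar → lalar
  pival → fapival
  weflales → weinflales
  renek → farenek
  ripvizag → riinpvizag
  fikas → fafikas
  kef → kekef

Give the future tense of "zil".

zizil

fikas and weflales both end in -s yet inflect differently (fafikas, weinflales), so the final letter is not what conditions the rule; the number of vowels is.
"zil" has 1 vowel. The stems with 1 vowel (lar → lalar, kef → kekef) repeat the first consonant+vowel as a prefix.
So zil → zizil.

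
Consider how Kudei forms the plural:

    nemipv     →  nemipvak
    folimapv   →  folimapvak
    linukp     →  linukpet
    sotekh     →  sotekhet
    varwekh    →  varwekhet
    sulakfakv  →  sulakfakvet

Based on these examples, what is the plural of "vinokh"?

vinokhet

nemipv and sulakfakv both end in -v yet inflect differently (nemipvak, sulakfakvet), so the final letter is not what conditions the rule; the second-to-last letter is.
"vinokh" has second-to-last letter 'k'. The stems whose second-to-last letter is 'k' (linukp → linukpet, sotekh → sotekhet, varwekh → varwekhet) add -et.
The other pattern: stems whose second-to-last letter is 'p' add -ak.
So vinokh → vinokhet.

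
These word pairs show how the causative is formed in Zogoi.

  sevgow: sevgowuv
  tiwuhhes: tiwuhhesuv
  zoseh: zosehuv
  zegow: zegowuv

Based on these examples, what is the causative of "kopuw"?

Every pair shown (sevgow → sevgowuv, tiwuhhes → tiwuhhesuv, zoseh → zosehuv, …) follows the same rule: add -uv.
So kopuw → kopuwuv.

kopuwuv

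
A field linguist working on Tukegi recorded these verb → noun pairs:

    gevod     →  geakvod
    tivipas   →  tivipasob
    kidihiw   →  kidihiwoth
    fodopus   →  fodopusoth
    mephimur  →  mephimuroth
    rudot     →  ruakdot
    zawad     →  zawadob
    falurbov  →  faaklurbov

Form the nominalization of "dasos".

daaksos

gevod and zawad both end in -d yet inflect differently (geakvod, zawadob), so the final letter is not what conditions the rule; the last vowel is.
"dasos" has last vowel 'o'. The stems whose last vowel is 'o' (falurbov → faaklurbov, rudot → ruakdot, gevod → geakvod) insert -ak- after the first vowel.
So dasos → daaksos.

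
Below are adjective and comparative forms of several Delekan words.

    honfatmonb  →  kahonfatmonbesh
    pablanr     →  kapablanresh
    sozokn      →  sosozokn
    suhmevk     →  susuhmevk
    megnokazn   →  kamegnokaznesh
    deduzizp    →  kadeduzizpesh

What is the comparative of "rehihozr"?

karehihozresh

"rehihozr" has second-to-last letter 'z'. The stems whose second-to-last letter is 'z' (megnokazn → kamegnokaznesh, deduzizp → kadeduzizpesh) add ka- … -esh around the stem.
So rehihozr → karehihozresh.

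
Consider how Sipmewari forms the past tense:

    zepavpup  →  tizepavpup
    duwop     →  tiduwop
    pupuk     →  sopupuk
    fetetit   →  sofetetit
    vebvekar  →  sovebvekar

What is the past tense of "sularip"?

tisularip

zepavpup and pupuk both have last vowel 'u' yet inflect differently (tizepavpup, sopupuk), so the last vowel is not what conditions the rule; the final letter is.
"sularip" ends in -p. The stems ending in -p (zepavpup → tizepavpup, duwop → tiduwop) add the prefix ti-.
So sularip → tisularip.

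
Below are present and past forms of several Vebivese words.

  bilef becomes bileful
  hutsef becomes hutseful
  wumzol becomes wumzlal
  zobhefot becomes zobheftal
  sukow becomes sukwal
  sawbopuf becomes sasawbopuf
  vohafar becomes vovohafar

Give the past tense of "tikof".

tikfal

"tikof" has last vowel 'o'. The stems whose last vowel is 'o' (wumzol → wumzlal, zobhefot → zobheftal, sukow → sukwal) delete the last vowel and add -al.
So tikof → tikfal.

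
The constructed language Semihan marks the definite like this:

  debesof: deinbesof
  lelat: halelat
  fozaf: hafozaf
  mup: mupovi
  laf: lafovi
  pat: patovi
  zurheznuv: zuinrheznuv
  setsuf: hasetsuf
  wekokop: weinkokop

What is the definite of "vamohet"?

"vamohet" has 3 vowels. The stems with 3 vowels (wekokop → weinkokop, zurheznuv → zuinrheznuv, debesof → deinbesof) insert -in- after the first vowel.
The other patterns: stems with 1 vowel add -ovi; stems with 2 vowels add the prefix ha-.
So vamohet → vainmohet.

vainmohet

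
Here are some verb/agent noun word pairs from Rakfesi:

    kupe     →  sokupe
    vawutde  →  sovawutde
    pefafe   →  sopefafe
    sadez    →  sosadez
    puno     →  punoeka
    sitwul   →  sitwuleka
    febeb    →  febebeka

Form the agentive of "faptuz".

kupe and febeb both have last vowel 'e' yet inflect differently (sokupe, febebeka), so the last vowel is not what conditions the rule; the final letter is.
"faptuz" ends in -z. The one such stem in the data (sadez → sosadez) adds the prefix so-, so the same rule applies.
The other pattern: stems ending in -b, -l or -o add -eka.
So faptuz → sofaptuz.

sofaptuz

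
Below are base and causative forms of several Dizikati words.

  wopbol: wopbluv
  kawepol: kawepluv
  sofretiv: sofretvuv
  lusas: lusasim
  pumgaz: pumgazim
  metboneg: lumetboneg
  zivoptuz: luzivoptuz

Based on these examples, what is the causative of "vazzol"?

vazzluv

"vazzol" has last vowel 'o'. The stems whose last vowel is 'o' (wopbol → wopbluv, kawepol → kawepluv) delete the last vowel and add -uv.
So vazzol → vazzluv.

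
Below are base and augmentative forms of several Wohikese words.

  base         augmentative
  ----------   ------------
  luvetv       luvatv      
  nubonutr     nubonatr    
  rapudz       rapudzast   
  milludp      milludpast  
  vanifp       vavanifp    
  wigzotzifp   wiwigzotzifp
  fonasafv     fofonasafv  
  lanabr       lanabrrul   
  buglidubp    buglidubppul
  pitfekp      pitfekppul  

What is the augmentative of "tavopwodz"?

tavopwodzast

milludp and vanifp both end in -p yet inflect differently (milludpast, vavanifp), so the final letter is not what conditions the rule; the second-to-last letter is.
"tavopwodz" has second-to-last letter 'd'. The stems whose second-to-last letter is 'd' (rapudz → rapudzast, milludp → milludpast) add -ast.
The other patterns: stems whose second-to-last letter is 't' change the last vowel to 'a'; stems whose second-to-last letter is 'f' repeat the first consonant+vowel as a prefix; stems whose second-to-last letter is 'b' or 'k' double the final consonant and add -ul.
So tavopwodz → tavopwodzast.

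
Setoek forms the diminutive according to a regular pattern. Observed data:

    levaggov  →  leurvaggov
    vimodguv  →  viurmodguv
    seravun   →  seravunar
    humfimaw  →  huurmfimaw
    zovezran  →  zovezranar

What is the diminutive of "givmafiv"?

giurvmafiv

seravun and vimodguv both have last vowel 'u' yet inflect differently (seravunar, viurmodguv), so the last vowel is not what conditions the rule; the final letter is.
"givmafiv" ends in -v. The stems ending in -v (vimodguv → viurmodguv, levaggov → leurvaggov) insert -ur- after the first vowel.
So givmafiv → giurvmafiv.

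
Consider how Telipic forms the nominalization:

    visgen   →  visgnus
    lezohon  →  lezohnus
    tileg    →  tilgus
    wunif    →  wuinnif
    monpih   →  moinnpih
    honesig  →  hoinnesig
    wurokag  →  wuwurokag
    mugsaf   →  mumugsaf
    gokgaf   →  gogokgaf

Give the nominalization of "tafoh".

tafhus

tileg and honesig both end in -g yet inflect differently (tilgus, hoinnesig), so the final letter is not what conditions the rule; the last vowel is.
"tafoh" has last vowel 'o'. The one such stem in the data (lezohon → lezohnus) deletes the last vowel and adds -us (as do visgen, tileg), so the same rule applies.
The other patterns: stems whose last vowel is 'i' insert -in- after the first vowel; stems whose last vowel is 'a' repeat the first consonant+vowel as a prefix.
So tafoh → tafhus.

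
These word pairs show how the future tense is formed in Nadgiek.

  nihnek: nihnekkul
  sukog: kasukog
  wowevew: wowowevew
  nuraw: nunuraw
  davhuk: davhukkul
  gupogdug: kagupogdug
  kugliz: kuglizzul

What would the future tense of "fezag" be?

wowevew and nihnek both have last vowel 'e' yet inflect differently (wowowevew, nihnekkul), so the last vowel is not what conditions the rule; the final letter is.
"fezag" ends in -g. The stems ending in -g (sukog → kasukog, gupogdug → kagupogdug) add the prefix ka-.
The other patterns: stems ending in -w repeat the first consonant+vowel as a prefix; stems ending in -k or -z double the final consonant and add -ul.
So fezag → kafezag.

kafezag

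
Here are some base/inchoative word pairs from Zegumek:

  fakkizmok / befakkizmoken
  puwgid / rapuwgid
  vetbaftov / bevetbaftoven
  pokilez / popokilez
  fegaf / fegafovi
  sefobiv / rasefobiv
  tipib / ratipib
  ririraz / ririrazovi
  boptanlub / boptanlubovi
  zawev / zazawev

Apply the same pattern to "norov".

benoroven

vetbaftov and sefobiv both end in -v yet inflect differently (bevetbaftoven, rasefobiv), so the final letter is not what conditions the rule; the last vowel is.
"norov" has last vowel 'o'. The stems whose last vowel is 'o' (vetbaftov → bevetbaftoven, fakkizmok → befakkizmoken) add be- … -en around the stem.
So norov → benoroven.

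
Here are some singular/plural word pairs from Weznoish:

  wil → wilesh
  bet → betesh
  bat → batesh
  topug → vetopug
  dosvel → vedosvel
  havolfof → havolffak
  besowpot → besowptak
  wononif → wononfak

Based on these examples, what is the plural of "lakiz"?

wil and dosvel both end in -l yet inflect differently (wilesh, vedosvel), so the final letter is not what conditions the rule; the number of vowels is.
"lakiz" has 2 vowels. The stems with 2 vowels (topug → vetopug, dosvel → vedosvel) add the prefix ve-.
The other patterns: stems with 1 vowel add -esh; stems with 3 vowels delete the last vowel and add -ak.
So lakiz → velakiz.

velakiz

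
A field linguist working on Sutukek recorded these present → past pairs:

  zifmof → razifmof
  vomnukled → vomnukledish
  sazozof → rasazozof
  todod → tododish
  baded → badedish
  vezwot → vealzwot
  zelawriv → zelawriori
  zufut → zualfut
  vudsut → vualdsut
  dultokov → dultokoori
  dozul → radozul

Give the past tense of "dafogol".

radafogol

todod and dultokov both have last vowel 'o' yet inflect differently (tododish, dultokoori), so the last vowel is not what conditions the rule; the final letter is.
"dafogol" ends in -l. The one such stem in the data (dozul → radozul) adds the prefix ra-, so the same rule applies.
The other patterns: stems ending in -d add -ish; stems ending in -v drop the final letter and add -ori; stems ending in -t insert -al- after the first vowel.
So dafogol → radafogol.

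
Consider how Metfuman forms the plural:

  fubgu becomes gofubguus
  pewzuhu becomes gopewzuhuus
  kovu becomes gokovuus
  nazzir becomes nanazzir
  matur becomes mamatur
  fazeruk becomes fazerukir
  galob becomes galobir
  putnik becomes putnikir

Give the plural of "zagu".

gozaguus

fubgu and matur both have last vowel 'u' yet inflect differently (gofubguus, mamatur), so the last vowel is not what conditions the rule; the final letter is.
"zagu" ends in -u. The stems ending in -u (fubgu → gofubguus, pewzuhu → gopewzuhuus, kovu → gokovuus) add go- … -us around the stem.
The other patterns: stems ending in -r repeat the first consonant+vowel as a prefix; stems ending in -b or -k add -ir.
So zagu → gozaguus.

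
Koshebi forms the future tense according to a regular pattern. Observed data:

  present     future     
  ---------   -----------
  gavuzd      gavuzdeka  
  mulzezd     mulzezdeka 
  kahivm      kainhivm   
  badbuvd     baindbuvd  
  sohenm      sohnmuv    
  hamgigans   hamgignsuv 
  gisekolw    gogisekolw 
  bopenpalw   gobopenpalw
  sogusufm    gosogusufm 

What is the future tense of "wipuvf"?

wiinpuvf

"wipuvf" has second-to-last letter 'v'. The stems whose second-to-last letter is 'v' (kahivm → kainhivm, badbuvd → baindbuvd) insert -in- after the first vowel.
So wipuvf → wiinpuvf.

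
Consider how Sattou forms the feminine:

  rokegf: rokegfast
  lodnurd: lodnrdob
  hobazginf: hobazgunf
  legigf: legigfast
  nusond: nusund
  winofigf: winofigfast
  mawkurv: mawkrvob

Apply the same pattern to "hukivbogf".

hukivbogfast

nusond and lodnurd both end in -d yet inflect differently (nusund, lodnrdob), so the final letter is not what conditions the rule; the second-to-last letter is.
"hukivbogf" has second-to-last letter 'g'. The stems whose second-to-last letter is 'g' (legigf → legigfast, winofigf → winofigfast, rokegf → rokegfast) add -ast.
The other patterns: stems whose second-to-last letter is 'n' change the last vowel to 'u'; stems whose second-to-last letter is 'r' delete the last vowel and add -ob.
So hukivbogf → hukivbogfast.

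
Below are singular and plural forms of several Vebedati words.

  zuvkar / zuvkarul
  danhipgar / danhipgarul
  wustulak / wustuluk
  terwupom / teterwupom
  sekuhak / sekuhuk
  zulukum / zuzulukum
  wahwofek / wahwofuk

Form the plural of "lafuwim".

sekuhak and zuvkar both have last vowel 'a' yet inflect differently (sekuhuk, zuvkarul), so the last vowel is not what conditions the rule; the final letter is.
"lafuwim" ends in -m. The stems ending in -m (terwupom → teterwupom, zulukum → zuzulukum) repeat the first consonant+vowel as a prefix.
The other patterns: stems ending in -k change the last vowel to 'u'; stems ending in -r add -ul.
So lafuwim → lalafuwim.

lalafuwim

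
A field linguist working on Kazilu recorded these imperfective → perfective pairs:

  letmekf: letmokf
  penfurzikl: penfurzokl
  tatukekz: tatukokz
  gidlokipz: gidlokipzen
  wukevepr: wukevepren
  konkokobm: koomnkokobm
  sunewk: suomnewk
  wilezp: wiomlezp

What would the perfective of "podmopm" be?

tatukekz and gidlokipz both end in -z yet inflect differently (tatukokz, gidlokipzen), so the final letter is not what conditions the rule; the second-to-last letter is.
"podmopm" has second-to-last letter 'p'. The stems whose second-to-last letter is 'p' (gidlokipz → gidlokipzen, wukevepr → wukevepren) add -en.
So podmopm → podmopmen.

podmopmen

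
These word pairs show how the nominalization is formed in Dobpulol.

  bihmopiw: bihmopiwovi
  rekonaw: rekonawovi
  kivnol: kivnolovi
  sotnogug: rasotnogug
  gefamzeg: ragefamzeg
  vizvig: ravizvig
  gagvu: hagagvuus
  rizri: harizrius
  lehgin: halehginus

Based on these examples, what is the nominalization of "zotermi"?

"zotermi" ends in -i. The one such stem in the data (rizri → harizrius) adds ha- … -us around the stem, so the same rule applies.
So zotermi → hazotermius.

hazotermius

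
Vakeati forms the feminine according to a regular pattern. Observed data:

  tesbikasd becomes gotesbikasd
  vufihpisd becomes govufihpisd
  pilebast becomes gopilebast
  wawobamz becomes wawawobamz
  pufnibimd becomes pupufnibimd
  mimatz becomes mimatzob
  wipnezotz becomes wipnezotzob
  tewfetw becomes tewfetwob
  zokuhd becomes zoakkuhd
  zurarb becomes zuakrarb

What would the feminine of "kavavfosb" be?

tesbikasd and pufnibimd both end in -d yet inflect differently (gotesbikasd, pupufnibimd), so the final letter is not what conditions the rule; the second-to-last letter is.
"kavavfosb" has second-to-last letter 's'. The stems whose second-to-last letter is 's' (tesbikasd → gotesbikasd, vufihpisd → govufihpisd, pilebast → gopilebast) add the prefix go-.
So kavavfosb → gokavavfosb.

gokavavfosb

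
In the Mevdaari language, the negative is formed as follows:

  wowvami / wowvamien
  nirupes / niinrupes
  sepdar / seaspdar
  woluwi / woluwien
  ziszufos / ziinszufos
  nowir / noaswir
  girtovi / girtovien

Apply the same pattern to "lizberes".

liinzberes

girtovi and nowir both have last vowel 'i' yet inflect differently (girtovien, noaswir), so the last vowel is not what conditions the rule; the final letter is.
"lizberes" ends in -s. The stems ending in -s (ziszufos → ziinszufos, nirupes → niinrupes) insert -in- after the first vowel.
So lizberes → liinzberes.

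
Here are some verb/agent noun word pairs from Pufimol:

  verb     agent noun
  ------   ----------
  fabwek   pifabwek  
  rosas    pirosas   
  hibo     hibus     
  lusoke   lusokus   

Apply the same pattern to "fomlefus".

fabwek and lusoke both have last vowel 'e' yet inflect differently (pifabwek, lusokus), so the last vowel is not what conditions the rule; whether the stem ends in a vowel or a consonant is.
"fomlefus" ends in a consonant. The stems ending in a consonant (fabwek → pifabwek, rosas → pirosas) add the prefix pi-.
So fomlefus → pifomlefus.

pifomlefus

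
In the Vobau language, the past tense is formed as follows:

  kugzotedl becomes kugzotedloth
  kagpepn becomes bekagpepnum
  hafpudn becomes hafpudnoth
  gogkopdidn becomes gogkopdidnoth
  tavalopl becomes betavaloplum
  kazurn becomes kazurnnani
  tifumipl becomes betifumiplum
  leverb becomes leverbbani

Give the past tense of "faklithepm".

gogkopdidn and kazurn both end in -n yet inflect differently (gogkopdidnoth, kazurnnani), so the final letter is not what conditions the rule; the second-to-last letter is.
"faklithepm" has second-to-last letter 'p'. The stems whose second-to-last letter is 'p' (tavalopl → betavaloplum, kagpepn → bekagpepnum, tifumipl → betifumiplum) add be- … -um around the stem.
The other patterns: stems whose second-to-last letter is 'd' add -oth; stems whose second-to-last letter is 'r' double the final consonant and add -ani.
So faklithepm → befaklithepmum.

befaklithepmum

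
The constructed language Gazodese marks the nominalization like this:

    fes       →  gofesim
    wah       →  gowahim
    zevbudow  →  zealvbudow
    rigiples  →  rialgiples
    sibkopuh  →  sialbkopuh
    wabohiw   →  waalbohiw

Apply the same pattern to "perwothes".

pealrwothes

fes and rigiples both end in -s yet inflect differently (gofesim, rialgiples), so the final letter is not what conditions the rule; the number of vowels is.
"perwothes" has 3 vowels. The stems with 3 vowels (zevbudow → zealvbudow, rigiples → rialgiples, sibkopuh → sialbkopuh) insert -al- after the first vowel.
The other pattern: stems with 1 vowel add go- … -im around the stem.
So perwothes → pealrwothes.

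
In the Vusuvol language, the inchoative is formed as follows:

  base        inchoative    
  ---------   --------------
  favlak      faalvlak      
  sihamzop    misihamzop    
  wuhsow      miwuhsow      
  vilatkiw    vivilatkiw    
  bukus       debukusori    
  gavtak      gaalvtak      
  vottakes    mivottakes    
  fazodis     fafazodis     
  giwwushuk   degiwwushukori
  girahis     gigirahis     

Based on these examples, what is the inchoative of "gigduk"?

degigdukori

"gigduk" has last vowel 'u'. The stems whose last vowel is 'u' (giwwushuk → degiwwushukori, bukus → debukusori) add de- … -ori around the stem.
The other patterns: stems whose last vowel is 'e' or 'o' add the prefix mi-; stems whose last vowel is 'a' insert -al- after the first vowel; stems whose last vowel is 'i' repeat the first consonant+vowel as a prefix.
So gigduk → degigdukori.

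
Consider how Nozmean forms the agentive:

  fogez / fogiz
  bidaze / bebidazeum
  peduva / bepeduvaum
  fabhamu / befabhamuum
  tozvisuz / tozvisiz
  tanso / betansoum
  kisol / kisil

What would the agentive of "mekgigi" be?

bidaze and fogez both have last vowel 'e' yet inflect differently (bebidazeum, fogiz), so the last vowel is not what conditions the rule; whether the stem ends in a vowel or a consonant is.
"mekgigi" ends in a vowel. The stems ending in a vowel (bidaze → bebidazeum, tanso → betansoum, fabhamu → befabhamuum) add be- … -um around the stem.
The other pattern: stems ending in a consonant change the last vowel to 'i'.
So mekgigi → bemekgigium.

bemekgigium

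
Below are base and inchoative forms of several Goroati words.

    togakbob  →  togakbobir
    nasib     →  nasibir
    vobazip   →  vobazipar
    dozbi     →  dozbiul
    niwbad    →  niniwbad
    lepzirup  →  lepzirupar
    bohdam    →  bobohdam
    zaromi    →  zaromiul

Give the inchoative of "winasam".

"winasam" ends in -m. The one such stem in the data (bohdam → bobohdam) repeats the first consonant+vowel as a prefix (as does niwbad), so the same rule applies.
So winasam → wiwinasam.

wiwinasam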